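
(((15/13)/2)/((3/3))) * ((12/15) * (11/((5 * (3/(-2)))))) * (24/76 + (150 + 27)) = -148236/1235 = -120.03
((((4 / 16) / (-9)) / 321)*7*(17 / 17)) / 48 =-7 / 554688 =-0.00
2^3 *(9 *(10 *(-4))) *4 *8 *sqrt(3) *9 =-829440 *sqrt(3) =-1436632.22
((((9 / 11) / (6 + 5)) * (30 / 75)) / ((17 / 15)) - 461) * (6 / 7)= -5689338 / 14399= -395.12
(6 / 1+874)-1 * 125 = 755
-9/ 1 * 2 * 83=-1494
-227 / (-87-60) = 227 / 147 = 1.54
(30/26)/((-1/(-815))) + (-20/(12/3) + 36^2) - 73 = 28059/13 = 2158.38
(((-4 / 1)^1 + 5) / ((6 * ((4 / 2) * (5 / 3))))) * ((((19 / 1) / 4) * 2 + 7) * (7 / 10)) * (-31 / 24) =-2387 / 3200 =-0.75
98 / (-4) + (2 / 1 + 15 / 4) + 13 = -5.75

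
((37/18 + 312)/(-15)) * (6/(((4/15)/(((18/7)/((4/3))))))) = -50877/56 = -908.52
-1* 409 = -409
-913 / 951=-0.96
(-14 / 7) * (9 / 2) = -9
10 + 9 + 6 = 25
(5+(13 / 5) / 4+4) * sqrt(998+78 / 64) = 193 * sqrt(2558) / 32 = 305.04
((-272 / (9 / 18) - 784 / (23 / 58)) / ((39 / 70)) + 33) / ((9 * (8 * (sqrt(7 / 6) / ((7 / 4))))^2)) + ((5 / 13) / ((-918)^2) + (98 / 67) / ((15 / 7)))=-213808534639559 / 10804665530880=-19.79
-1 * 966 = -966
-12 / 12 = -1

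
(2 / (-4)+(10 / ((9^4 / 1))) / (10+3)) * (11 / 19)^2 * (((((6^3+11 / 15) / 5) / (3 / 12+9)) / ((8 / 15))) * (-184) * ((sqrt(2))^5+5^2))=6172082252072 * sqrt(2) / 5696293005+7715102815090 / 1139258601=8304.38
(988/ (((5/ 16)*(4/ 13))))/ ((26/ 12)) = 23712/ 5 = 4742.40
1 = 1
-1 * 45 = -45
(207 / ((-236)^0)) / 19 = 207 / 19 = 10.89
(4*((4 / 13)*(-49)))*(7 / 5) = -84.43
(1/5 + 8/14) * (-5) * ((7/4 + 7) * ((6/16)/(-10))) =81/64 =1.27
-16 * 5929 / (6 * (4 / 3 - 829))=47432 / 2483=19.10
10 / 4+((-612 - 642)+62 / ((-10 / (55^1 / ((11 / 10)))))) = -3123 / 2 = -1561.50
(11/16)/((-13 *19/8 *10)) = -11/4940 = -0.00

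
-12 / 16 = -3 / 4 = -0.75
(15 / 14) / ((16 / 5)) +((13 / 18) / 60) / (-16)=40409 / 120960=0.33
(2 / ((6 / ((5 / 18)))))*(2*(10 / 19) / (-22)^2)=25 / 124146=0.00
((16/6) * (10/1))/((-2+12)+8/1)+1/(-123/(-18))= 1802/1107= 1.63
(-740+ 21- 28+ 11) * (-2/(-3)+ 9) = -7114.67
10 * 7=70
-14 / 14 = -1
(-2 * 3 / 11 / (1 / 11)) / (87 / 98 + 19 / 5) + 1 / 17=-47683 / 39049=-1.22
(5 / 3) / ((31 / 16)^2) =1280 / 2883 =0.44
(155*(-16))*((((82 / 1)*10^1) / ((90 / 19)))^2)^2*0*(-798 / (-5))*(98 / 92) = 0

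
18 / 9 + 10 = 12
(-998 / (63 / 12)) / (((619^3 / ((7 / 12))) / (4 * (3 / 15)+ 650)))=-3247492 / 10672949655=-0.00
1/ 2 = 0.50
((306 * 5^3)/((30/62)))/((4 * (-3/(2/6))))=-13175/6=-2195.83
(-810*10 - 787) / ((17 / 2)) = -17774 / 17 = -1045.53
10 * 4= 40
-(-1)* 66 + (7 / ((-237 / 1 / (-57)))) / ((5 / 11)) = 27533 / 395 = 69.70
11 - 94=-83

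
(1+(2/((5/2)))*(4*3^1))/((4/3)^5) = 12879/5120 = 2.52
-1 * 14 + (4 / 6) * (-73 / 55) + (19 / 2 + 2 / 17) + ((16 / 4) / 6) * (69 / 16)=-53681 / 22440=-2.39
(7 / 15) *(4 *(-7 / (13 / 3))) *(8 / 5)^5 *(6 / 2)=-19267584 / 203125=-94.86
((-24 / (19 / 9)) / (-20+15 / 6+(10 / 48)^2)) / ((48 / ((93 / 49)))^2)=467046 / 458699045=0.00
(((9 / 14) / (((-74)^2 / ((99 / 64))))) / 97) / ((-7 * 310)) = -891 / 1032768343040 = -0.00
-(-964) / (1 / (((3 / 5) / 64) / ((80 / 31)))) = 22413 / 6400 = 3.50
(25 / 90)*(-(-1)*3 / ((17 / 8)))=20 / 51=0.39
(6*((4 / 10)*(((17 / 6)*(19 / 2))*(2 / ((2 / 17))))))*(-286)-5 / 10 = -3140857 / 10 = -314085.70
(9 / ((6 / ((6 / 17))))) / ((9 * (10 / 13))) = 13 / 170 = 0.08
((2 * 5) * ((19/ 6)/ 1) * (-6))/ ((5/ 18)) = -684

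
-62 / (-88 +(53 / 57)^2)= 201438 / 283103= 0.71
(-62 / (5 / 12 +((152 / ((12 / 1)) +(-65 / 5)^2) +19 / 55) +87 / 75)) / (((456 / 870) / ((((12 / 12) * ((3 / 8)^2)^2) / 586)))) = -300378375 / 13814693810176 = -0.00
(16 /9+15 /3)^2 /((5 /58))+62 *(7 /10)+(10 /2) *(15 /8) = 379507 /648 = 585.66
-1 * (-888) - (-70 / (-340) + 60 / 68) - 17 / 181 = 5457477 / 6154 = 886.82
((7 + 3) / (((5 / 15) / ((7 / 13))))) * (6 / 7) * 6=1080 / 13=83.08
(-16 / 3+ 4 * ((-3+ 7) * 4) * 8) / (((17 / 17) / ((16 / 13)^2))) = 389120 / 507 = 767.50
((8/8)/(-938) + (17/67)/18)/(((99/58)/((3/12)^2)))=145/303912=0.00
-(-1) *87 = 87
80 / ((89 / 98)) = 7840 / 89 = 88.09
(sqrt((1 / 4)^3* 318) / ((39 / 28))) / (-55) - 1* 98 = -98 - 7* sqrt(318) / 4290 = -98.03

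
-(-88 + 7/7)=87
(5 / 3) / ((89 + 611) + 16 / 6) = 5 / 2108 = 0.00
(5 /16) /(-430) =-1 /1376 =-0.00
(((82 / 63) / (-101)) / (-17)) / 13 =82 / 1406223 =0.00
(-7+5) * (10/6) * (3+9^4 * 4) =-87490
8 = 8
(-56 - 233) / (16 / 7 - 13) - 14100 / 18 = -18909 / 25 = -756.36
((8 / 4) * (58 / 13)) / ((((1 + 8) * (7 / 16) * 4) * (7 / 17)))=7888 / 5733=1.38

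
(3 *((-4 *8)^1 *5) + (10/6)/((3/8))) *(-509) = 242057.78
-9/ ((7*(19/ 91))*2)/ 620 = -117/ 23560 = -0.00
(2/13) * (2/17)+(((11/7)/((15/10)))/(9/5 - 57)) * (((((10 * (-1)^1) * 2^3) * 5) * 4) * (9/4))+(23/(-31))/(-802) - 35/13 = 58074696201/884614822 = 65.65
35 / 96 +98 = 9443 / 96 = 98.36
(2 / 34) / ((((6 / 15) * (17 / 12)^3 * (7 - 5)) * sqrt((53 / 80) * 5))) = 8640 * sqrt(53) / 4426613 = 0.01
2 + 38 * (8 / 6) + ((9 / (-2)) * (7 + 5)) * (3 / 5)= 304 / 15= 20.27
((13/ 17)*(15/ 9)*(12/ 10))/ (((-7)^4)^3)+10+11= 4941339530783/ 235301882417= 21.00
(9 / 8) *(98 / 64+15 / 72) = 501 / 256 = 1.96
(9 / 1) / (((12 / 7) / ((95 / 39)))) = 665 / 52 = 12.79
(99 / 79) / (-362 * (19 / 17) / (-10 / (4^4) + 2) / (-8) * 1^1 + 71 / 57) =24078681 / 519479747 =0.05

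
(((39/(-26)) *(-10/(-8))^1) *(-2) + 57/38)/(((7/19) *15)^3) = 6859/220500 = 0.03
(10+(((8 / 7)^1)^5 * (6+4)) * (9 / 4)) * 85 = 76954750 / 16807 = 4578.73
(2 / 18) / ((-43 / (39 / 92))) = -0.00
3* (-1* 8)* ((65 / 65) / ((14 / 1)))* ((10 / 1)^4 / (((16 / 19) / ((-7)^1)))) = 142500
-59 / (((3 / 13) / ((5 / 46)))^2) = -249275 / 19044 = -13.09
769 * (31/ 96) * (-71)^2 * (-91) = -10935688309/ 96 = -113913419.89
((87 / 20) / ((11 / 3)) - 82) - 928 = -1008.81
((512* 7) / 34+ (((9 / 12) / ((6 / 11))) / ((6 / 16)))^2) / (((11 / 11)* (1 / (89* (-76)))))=-123003340 / 153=-803943.40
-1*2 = -2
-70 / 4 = -35 / 2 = -17.50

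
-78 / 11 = -7.09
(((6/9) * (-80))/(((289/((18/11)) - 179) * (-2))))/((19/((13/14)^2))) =-20280/40033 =-0.51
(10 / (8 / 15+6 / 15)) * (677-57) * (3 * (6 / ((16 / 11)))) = 1150875 / 14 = 82205.36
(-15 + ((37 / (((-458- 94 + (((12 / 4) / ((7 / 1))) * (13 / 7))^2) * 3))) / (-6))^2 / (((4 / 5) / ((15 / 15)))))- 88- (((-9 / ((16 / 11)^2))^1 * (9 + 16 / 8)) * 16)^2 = -560635.97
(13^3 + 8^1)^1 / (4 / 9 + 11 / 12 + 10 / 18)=26460 / 23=1150.43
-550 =-550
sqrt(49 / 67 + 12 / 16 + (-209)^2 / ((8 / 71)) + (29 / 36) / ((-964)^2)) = sqrt(58219539695467565) / 387528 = 622.63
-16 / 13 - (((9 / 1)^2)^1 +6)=-1147 / 13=-88.23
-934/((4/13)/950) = -2883725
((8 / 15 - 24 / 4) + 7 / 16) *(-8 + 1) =35.20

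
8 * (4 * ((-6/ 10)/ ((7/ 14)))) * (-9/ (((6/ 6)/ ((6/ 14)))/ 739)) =3830976/ 35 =109456.46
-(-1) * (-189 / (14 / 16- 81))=1512 / 641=2.36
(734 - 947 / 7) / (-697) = -4191 / 4879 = -0.86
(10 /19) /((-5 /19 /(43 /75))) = -86 /75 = -1.15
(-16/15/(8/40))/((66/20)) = -160/99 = -1.62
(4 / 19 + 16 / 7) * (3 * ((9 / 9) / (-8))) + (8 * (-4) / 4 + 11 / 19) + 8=-0.36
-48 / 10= -4.80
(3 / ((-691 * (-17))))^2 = 9 / 137992009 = 0.00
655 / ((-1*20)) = -131 / 4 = -32.75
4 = 4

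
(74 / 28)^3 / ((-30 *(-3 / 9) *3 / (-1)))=-50653 / 82320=-0.62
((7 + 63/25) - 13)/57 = -29/475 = -0.06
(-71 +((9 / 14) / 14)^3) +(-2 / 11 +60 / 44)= -5782675629 / 82824896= -69.82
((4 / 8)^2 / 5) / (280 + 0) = 1 / 5600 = 0.00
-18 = -18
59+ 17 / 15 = 902 / 15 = 60.13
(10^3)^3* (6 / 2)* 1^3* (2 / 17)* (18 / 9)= 705882352.94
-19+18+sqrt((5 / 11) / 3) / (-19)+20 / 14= 3 / 7 - sqrt(165) / 627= 0.41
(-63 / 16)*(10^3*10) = -39375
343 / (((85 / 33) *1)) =11319 / 85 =133.16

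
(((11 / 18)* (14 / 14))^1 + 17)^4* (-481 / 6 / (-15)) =4857156817201 / 9447840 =514102.36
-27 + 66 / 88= -105 / 4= -26.25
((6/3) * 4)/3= 8/3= 2.67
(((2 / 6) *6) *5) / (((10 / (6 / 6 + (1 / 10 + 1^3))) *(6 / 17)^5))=9938999 / 25920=383.45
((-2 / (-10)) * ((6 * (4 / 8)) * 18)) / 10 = 27 / 25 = 1.08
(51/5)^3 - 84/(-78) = 1726213/1625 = 1062.28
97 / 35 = 2.77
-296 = -296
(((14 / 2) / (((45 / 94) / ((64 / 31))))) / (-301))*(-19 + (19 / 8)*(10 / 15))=314336 / 179955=1.75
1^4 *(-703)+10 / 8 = -2807 / 4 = -701.75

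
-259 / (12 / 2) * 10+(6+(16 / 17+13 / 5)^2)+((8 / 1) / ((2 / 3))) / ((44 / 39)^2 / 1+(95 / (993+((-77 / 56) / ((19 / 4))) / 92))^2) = -403.77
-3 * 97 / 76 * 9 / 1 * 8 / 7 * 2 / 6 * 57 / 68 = -2619 / 238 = -11.00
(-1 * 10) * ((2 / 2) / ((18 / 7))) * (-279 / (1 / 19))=20615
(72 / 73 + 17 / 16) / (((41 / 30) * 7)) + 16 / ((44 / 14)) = 9780893 / 1843688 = 5.31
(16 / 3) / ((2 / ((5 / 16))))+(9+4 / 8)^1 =31 / 3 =10.33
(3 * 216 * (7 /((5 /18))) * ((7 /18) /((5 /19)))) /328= 75411 /1025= 73.57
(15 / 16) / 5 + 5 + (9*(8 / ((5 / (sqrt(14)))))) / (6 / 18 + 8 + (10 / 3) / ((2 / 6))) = 216*sqrt(14) / 275 + 83 / 16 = 8.13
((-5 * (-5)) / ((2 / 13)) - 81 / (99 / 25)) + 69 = 4643 / 22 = 211.05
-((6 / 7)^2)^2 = -1296 / 2401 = -0.54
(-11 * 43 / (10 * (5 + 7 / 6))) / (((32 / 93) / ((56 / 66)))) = -27993 / 1480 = -18.91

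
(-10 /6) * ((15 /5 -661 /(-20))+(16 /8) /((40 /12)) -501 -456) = 18407 /12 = 1533.92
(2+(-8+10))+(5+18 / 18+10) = 20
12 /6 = 2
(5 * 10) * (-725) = -36250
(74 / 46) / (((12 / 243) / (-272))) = -203796 / 23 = -8860.70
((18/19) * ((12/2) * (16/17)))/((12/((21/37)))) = 3024/11951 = 0.25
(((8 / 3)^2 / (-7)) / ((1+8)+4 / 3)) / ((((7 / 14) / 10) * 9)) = -1280 / 5859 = -0.22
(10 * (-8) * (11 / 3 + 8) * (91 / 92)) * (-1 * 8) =509600 / 69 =7385.51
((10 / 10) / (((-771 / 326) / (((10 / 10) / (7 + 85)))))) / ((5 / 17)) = -2771 / 177330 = -0.02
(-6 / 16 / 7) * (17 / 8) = -51 / 448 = -0.11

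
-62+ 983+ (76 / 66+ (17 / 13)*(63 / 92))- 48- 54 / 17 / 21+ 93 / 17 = 4134809489 / 4696692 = 880.37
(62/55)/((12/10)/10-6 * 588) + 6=5820692/970167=6.00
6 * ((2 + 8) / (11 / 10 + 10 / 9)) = 5400 / 199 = 27.14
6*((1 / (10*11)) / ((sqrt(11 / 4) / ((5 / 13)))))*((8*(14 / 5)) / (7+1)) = 84*sqrt(11) / 7865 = 0.04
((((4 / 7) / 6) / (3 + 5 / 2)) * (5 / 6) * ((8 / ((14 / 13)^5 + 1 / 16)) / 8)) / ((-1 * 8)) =-7425860 / 6220698561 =-0.00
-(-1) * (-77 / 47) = -77 / 47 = -1.64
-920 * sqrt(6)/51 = -44.19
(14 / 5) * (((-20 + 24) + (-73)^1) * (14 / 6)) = -2254 / 5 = -450.80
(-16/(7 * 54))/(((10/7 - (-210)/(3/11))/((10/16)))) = -1/29160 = -0.00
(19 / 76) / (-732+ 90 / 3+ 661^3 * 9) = 1 / 10396969308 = 0.00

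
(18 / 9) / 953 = 0.00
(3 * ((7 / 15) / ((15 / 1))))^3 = 343 / 421875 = 0.00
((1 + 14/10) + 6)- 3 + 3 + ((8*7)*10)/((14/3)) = 642/5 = 128.40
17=17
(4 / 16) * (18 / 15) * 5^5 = 1875 / 2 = 937.50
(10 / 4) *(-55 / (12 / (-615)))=56375 / 8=7046.88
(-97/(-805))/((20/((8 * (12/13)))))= 2328/52325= 0.04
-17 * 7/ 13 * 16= -1904/ 13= -146.46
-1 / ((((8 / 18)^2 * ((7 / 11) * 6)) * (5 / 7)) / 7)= -2079 / 160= -12.99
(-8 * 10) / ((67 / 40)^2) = -28.51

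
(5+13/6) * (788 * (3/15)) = 16942/15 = 1129.47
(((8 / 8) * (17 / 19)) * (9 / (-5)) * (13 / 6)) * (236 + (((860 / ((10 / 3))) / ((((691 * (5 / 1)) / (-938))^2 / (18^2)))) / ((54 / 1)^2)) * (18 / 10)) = -4744656487038 / 5670086875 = -836.79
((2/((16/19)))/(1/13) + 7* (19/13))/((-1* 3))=-1425/104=-13.70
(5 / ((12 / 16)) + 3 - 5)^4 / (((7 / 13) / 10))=713440 / 81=8807.90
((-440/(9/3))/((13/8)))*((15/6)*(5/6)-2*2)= 20240/117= 172.99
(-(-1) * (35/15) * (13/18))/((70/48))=52/45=1.16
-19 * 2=-38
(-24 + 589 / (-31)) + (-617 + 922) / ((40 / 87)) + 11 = 5051 / 8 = 631.38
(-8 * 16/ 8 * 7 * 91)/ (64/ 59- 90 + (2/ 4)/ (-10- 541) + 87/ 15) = 3313317280/ 27020233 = 122.62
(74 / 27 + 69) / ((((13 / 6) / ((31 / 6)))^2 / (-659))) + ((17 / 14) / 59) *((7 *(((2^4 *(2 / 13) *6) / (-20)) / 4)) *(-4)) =-27836646529 / 103545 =-268836.22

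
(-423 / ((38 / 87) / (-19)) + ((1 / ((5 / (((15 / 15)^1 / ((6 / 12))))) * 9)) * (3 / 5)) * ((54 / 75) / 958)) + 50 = 11047236887 / 598750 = 18450.50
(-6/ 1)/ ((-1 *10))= 3/ 5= 0.60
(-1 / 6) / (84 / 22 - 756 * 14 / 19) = 209 / 693756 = 0.00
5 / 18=0.28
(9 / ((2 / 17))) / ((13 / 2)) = 11.77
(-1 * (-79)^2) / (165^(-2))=-169911225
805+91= 896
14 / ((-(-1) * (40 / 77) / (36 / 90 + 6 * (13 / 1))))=52822 / 25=2112.88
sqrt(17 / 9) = sqrt(17) / 3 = 1.37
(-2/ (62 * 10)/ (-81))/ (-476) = -1/ 11952360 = -0.00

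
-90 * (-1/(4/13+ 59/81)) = 94770/1091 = 86.87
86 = 86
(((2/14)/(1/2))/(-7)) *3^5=-486/49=-9.92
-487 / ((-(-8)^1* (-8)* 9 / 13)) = 6331 / 576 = 10.99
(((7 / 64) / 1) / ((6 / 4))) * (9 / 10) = 21 / 320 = 0.07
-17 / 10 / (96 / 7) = -119 / 960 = -0.12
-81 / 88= -0.92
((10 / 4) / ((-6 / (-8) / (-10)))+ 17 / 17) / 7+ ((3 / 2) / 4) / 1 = -713 / 168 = -4.24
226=226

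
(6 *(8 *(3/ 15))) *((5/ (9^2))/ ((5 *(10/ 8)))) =64/ 675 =0.09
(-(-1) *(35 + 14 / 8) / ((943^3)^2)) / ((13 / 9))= 1323 / 36565667016273472948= 0.00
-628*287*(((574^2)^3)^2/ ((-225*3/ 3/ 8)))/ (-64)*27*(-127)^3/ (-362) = -88551655359251165476502239037970200462613504/ 4525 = -19569426598729539331823700000000000000000.00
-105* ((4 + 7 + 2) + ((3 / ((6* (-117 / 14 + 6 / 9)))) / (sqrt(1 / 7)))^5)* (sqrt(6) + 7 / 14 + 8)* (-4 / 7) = 30* (45704184471959-200120949* sqrt(7))* (2* sqrt(6) + 17) / 3515706497843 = 8540.50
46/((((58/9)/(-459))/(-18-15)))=3135429/29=108118.24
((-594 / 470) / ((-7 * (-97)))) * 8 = -2376 / 159565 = -0.01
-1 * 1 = -1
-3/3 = -1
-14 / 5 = -2.80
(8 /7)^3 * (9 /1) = 4608 /343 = 13.43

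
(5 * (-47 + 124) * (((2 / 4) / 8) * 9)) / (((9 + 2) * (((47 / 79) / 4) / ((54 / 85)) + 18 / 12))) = 671895 / 59182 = 11.35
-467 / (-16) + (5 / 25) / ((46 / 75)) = 29.51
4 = 4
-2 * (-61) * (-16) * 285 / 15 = -37088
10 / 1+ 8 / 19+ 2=236 / 19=12.42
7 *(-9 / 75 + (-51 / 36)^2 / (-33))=-150367 / 118800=-1.27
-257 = -257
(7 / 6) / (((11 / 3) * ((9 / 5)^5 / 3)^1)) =21875 / 433026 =0.05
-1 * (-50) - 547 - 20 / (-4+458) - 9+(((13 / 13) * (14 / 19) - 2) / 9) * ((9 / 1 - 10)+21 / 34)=-505.99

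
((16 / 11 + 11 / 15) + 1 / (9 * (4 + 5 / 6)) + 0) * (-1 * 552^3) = -593117305344 / 1595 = -371860379.53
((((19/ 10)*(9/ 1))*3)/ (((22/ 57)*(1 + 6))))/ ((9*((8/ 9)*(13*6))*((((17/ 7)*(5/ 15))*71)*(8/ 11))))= 29241/ 40168960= 0.00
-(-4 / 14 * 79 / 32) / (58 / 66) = 2607 / 3248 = 0.80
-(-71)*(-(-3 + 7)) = -284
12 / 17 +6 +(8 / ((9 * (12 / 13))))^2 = 94598 / 12393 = 7.63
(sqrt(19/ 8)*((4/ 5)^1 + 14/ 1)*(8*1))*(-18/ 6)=-444*sqrt(38)/ 5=-547.40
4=4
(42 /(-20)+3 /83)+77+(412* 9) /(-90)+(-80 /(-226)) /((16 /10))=33.96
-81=-81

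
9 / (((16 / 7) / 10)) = 315 / 8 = 39.38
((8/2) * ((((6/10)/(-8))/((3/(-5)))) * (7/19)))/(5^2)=7/950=0.01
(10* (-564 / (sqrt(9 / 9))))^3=-179406144000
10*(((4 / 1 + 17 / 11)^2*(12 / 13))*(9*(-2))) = -8037360 / 1573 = -5109.57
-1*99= -99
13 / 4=3.25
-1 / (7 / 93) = -93 / 7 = -13.29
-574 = -574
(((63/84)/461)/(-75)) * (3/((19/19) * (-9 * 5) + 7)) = 0.00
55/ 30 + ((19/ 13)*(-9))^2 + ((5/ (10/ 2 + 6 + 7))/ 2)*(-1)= 1062985/ 6084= 174.72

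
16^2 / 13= 19.69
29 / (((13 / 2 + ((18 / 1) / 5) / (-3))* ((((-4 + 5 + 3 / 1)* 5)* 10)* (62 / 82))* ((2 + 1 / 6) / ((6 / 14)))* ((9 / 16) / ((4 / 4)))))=9512 / 747565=0.01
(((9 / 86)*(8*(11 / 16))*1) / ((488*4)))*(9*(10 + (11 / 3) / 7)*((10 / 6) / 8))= 109395 / 18801664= 0.01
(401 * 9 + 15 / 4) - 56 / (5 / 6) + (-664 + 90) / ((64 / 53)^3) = 2109973153 / 655360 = 3219.56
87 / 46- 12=-465 / 46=-10.11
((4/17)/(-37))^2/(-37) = -16/14638717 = -0.00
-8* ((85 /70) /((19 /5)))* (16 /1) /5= -1088 /133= -8.18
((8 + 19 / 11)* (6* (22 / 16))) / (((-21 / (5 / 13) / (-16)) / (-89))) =-190460 / 91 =-2092.97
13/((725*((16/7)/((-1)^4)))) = 91/11600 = 0.01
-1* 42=-42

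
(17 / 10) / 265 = 17 / 2650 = 0.01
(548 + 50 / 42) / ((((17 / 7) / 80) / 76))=70120640 / 51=1374914.51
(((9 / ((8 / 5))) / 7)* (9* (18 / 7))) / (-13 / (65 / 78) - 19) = -18225 / 33908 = -0.54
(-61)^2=3721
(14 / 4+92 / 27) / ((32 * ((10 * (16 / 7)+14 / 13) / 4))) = 33943 / 940896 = 0.04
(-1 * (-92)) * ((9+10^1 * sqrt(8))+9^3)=1840 * sqrt(2)+67896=70498.15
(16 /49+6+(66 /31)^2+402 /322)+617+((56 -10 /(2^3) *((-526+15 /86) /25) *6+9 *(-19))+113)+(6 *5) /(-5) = 725441852281 /931420420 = 778.86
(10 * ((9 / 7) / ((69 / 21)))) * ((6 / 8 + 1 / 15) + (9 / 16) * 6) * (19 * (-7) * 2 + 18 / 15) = -4343.30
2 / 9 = 0.22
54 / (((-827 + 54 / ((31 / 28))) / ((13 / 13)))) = -0.07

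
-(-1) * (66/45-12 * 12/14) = -926/105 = -8.82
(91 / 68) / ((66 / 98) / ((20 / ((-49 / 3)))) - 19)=-455 / 6647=-0.07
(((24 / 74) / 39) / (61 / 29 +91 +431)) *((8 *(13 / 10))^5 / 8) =424073728 / 1757384375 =0.24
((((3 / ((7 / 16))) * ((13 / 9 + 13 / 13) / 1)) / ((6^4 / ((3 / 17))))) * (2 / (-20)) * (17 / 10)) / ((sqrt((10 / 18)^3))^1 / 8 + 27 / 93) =-883872 / 640326925 + 42284 * sqrt(5) / 384196155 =-0.00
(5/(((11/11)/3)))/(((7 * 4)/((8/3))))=10/7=1.43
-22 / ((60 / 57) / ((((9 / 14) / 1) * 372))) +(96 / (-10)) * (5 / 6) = -175213 / 35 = -5006.09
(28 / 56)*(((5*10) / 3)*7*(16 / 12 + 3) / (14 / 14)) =2275 / 9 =252.78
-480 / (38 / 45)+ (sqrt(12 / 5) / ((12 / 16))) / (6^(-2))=-10800 / 19+ 96 * sqrt(15) / 5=-494.06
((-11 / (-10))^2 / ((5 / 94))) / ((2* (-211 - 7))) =-5687 / 109000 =-0.05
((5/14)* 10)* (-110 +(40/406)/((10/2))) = -558150/1421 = -392.79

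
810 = 810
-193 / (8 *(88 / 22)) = -193 / 32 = -6.03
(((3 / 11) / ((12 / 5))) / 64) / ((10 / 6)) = 3 / 2816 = 0.00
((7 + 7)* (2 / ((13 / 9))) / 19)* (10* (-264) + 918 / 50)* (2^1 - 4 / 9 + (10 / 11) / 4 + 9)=-391804098 / 13585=-28840.93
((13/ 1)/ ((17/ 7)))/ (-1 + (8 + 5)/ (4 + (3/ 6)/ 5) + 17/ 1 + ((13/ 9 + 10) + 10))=4797/ 36397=0.13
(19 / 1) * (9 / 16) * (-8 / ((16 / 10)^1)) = -855 / 16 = -53.44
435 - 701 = -266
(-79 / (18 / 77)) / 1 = -6083 / 18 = -337.94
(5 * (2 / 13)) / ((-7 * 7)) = -10 / 637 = -0.02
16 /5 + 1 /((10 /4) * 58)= 93 /29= 3.21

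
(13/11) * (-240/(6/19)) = -9880/11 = -898.18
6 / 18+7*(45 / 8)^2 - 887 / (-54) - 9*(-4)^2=162853 / 1728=94.24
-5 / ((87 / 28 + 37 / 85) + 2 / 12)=-1.35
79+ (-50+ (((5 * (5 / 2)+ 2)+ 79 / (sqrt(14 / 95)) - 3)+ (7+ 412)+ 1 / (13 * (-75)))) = 79 * sqrt(1330) / 14+ 896023 / 1950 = 665.29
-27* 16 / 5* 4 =-1728 / 5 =-345.60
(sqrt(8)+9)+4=2 * sqrt(2)+13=15.83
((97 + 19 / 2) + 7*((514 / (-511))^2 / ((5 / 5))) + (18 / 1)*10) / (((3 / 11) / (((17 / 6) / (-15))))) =-4095863057 / 20143620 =-203.33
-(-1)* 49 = 49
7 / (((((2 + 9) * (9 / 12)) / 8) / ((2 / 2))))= 224 / 33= 6.79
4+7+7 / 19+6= 330 / 19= 17.37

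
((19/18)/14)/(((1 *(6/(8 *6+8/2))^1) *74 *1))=247/27972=0.01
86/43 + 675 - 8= 669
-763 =-763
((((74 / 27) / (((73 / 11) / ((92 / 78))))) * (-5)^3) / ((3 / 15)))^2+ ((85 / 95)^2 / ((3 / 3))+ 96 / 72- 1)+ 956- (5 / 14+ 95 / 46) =32159409829681457642 / 343427873360481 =93642.40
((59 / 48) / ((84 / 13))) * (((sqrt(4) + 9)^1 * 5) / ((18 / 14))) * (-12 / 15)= -8437 / 1296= -6.51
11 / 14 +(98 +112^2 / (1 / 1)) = 176999 / 14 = 12642.79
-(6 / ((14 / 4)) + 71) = -509 / 7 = -72.71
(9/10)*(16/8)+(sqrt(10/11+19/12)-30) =-141/5+sqrt(10857)/66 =-26.62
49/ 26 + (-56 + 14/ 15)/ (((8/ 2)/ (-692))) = 3716083/ 390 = 9528.42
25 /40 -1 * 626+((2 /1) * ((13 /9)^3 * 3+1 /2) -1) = -1180577 /1944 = -607.29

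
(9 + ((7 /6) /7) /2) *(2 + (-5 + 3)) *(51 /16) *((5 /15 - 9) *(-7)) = 0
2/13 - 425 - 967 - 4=-18146/13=-1395.85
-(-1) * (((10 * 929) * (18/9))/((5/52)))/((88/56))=1352624/11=122965.82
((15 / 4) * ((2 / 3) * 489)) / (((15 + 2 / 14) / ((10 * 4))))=171150 / 53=3229.25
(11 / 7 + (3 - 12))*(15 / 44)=-195 / 77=-2.53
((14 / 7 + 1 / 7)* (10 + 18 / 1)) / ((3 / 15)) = 300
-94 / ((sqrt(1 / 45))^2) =-4230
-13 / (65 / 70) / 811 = -14 / 811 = -0.02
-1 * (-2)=2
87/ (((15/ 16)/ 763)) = 354032/ 5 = 70806.40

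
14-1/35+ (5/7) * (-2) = 439/35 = 12.54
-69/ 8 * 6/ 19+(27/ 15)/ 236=-30447/ 11210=-2.72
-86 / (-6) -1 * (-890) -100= 2413 / 3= 804.33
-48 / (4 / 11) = -132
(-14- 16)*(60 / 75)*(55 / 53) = -1320 / 53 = -24.91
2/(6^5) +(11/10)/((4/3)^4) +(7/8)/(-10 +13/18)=26386631/103887360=0.25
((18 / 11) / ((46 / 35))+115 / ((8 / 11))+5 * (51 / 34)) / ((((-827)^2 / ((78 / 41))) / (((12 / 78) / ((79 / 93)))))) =94230855 / 1120914491686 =0.00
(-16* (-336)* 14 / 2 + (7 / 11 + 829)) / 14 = 211539 / 77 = 2747.26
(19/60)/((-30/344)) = -817/225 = -3.63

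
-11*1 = -11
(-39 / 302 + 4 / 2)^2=319225 / 91204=3.50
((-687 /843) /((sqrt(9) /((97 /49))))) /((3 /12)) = -88852 /41307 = -2.15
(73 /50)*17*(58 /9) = 35989 /225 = 159.95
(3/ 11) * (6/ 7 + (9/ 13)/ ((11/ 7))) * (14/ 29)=7794/ 45617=0.17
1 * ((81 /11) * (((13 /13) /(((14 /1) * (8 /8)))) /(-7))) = -81 /1078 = -0.08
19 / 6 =3.17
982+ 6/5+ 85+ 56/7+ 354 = 7151/5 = 1430.20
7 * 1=7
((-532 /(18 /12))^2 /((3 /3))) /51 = 1132096 /459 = 2466.44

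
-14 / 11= -1.27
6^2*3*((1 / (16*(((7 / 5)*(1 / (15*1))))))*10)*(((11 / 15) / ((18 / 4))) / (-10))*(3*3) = -1485 / 14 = -106.07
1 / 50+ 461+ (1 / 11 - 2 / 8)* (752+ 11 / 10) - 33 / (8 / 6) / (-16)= 6032497 / 17600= 342.76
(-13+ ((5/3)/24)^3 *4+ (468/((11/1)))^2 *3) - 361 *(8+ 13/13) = 24482284565/11290752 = 2168.35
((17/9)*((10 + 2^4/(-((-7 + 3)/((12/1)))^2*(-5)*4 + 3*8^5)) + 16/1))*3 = 97766150/663567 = 147.33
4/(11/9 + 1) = 9/5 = 1.80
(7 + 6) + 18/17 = 239/17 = 14.06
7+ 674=681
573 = 573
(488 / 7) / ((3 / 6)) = 139.43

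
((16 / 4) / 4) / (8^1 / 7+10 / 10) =7 / 15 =0.47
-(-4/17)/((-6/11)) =-22/51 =-0.43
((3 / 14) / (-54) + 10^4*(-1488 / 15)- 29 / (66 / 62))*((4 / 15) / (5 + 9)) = -2749899527 / 145530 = -18895.76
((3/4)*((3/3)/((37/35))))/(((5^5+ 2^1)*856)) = 105/396153376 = 0.00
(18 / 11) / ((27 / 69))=46 / 11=4.18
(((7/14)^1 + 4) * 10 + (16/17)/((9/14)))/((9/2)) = 14218/1377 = 10.33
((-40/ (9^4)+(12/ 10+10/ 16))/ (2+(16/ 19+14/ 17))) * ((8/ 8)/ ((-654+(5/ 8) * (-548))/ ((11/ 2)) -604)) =-1696035209/ 2683766027520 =-0.00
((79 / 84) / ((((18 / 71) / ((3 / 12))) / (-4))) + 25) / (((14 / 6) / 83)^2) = 221763799 / 8232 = 26939.24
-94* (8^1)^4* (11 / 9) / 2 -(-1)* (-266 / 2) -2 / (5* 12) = -21188293 / 90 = -235425.48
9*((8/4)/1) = 18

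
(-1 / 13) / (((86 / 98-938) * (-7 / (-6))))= 0.00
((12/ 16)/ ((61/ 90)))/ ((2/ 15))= 2025/ 244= 8.30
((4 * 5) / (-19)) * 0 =0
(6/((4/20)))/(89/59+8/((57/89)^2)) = 5750730/4027873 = 1.43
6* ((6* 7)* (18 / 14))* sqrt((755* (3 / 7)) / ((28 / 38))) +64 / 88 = 8 / 11 +162* sqrt(86070) / 7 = 6790.31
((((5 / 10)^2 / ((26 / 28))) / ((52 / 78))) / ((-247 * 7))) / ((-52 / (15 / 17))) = 45 / 11354096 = 0.00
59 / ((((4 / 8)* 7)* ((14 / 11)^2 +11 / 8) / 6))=685344 / 20293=33.77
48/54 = 8/9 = 0.89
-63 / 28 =-9 / 4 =-2.25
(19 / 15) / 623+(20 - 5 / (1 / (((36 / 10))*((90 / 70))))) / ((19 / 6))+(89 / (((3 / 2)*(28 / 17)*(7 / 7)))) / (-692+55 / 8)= -1015052839 / 973178955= -1.04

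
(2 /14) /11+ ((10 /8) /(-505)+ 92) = 2862263 /31108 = 92.01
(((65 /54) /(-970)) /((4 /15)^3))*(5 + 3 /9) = -0.35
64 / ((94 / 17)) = 544 / 47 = 11.57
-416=-416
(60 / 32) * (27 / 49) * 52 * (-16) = -859.59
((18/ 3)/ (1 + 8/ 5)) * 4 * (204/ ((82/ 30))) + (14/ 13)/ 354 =688.93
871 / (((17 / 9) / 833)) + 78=384189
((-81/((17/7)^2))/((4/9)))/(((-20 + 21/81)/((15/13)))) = 14467005/8009924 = 1.81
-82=-82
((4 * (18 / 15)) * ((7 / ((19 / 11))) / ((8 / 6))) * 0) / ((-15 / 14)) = 0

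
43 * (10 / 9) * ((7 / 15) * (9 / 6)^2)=301 / 6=50.17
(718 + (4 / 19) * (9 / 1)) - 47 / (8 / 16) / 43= 586368 / 817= 717.71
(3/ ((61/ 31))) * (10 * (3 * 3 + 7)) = 14880/ 61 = 243.93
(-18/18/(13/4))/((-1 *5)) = 4/65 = 0.06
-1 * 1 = -1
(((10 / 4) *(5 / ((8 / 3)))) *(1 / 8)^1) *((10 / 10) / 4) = 75 / 512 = 0.15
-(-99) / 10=99 / 10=9.90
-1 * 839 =-839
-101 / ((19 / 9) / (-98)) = 89082 / 19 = 4688.53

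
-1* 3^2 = -9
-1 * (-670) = 670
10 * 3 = 30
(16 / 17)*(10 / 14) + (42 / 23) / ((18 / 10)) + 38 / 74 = 668459 / 303807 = 2.20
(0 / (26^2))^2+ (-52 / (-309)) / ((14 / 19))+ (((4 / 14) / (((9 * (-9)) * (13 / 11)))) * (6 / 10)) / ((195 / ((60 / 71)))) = 266728706 / 1167922665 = 0.23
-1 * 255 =-255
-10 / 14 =-5 / 7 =-0.71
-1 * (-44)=44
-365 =-365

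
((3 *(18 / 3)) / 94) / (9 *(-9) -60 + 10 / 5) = -9 / 6533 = -0.00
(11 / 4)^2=121 / 16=7.56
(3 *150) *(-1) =-450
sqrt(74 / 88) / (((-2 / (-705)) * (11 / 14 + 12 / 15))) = 8225 * sqrt(407) / 814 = 203.85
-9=-9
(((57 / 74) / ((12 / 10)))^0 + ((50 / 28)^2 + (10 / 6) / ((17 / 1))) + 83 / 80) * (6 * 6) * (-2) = -3193311 / 8330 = -383.35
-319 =-319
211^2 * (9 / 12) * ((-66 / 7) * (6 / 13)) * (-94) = 1242937278 / 91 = 13658651.41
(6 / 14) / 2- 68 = -67.79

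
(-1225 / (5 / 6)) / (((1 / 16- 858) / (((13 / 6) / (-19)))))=-0.20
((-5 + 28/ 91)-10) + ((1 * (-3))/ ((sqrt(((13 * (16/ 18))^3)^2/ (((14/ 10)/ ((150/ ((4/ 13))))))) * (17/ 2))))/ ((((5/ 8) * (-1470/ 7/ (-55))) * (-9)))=-191/ 13 + 297 * sqrt(2730)/ 27190072000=-14.69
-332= -332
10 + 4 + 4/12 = 43/3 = 14.33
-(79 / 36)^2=-6241 / 1296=-4.82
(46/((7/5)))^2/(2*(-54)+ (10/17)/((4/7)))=-1798600/178213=-10.09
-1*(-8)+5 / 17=141 / 17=8.29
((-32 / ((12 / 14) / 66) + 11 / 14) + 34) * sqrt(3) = -34009 * sqrt(3) / 14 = -4207.52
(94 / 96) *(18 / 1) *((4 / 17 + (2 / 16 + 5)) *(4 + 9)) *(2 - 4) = -1336257 / 544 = -2456.35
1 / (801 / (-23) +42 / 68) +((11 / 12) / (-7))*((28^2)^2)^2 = -1323480878957326 / 26751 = -49474071210.70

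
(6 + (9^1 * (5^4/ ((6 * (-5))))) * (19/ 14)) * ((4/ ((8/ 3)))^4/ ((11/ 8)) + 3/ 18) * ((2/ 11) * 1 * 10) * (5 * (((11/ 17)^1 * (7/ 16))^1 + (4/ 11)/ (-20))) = -5835775095/ 2534224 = -2302.79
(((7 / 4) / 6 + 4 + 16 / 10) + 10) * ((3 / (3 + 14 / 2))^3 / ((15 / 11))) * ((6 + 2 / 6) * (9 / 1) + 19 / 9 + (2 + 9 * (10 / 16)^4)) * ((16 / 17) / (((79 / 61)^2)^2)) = 6.58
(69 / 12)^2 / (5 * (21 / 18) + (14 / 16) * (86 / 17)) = 1173 / 364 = 3.22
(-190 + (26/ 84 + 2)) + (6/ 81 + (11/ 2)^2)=-118969/ 756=-157.37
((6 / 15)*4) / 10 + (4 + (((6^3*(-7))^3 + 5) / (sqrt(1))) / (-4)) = 86416243491 / 100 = 864162434.91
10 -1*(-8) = 18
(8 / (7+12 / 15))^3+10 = 657190 / 59319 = 11.08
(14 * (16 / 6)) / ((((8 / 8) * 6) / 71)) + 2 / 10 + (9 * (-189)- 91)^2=144526769 / 45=3211705.98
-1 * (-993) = 993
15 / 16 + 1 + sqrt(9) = 79 / 16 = 4.94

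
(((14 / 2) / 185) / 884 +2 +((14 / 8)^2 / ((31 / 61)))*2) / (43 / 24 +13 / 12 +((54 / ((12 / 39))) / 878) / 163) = 10195774744063 / 2086848204155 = 4.89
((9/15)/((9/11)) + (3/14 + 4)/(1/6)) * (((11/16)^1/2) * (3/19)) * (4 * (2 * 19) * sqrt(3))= 7513 * sqrt(3)/35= 371.80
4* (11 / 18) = 22 / 9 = 2.44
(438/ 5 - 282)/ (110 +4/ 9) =-4374/ 2485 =-1.76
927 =927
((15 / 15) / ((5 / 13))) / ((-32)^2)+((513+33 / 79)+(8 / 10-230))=284.22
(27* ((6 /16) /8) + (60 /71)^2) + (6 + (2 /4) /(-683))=1758198283 /220352192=7.98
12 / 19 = 0.63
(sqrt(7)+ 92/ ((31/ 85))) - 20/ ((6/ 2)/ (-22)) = sqrt(7)+ 37100/ 93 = 401.57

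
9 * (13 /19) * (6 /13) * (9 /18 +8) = 24.16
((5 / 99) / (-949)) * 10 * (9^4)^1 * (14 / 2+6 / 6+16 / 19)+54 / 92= -276330393 / 9123686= -30.29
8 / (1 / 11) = 88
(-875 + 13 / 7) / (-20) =1528 / 35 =43.66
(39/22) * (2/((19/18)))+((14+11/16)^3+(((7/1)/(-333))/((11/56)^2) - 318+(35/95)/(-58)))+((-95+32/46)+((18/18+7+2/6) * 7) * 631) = 82757049476931263/2091553542144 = 39567.26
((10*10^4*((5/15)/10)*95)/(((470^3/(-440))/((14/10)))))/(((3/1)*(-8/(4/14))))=20900/934407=0.02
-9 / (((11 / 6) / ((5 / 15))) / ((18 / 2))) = -162 / 11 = -14.73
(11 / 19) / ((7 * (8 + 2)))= 11 / 1330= 0.01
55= 55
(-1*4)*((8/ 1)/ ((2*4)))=-4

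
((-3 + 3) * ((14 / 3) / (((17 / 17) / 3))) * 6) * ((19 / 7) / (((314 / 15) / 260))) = 0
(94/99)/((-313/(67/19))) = -6298/588753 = -0.01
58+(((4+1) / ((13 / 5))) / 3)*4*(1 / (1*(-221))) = 499802 / 8619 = 57.99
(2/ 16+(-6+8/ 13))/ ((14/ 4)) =-1.50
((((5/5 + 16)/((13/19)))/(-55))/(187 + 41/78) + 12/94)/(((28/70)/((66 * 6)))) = 85244832/687469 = 124.00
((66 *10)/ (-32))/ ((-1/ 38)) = 3135/ 4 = 783.75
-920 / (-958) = 460 / 479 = 0.96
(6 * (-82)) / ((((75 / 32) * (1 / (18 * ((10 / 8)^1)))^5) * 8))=-302626125 / 2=-151313062.50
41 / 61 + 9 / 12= 347 / 244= 1.42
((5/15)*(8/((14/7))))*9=12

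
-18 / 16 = -9 / 8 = -1.12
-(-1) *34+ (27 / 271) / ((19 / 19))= 9241 / 271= 34.10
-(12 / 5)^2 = -144 / 25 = -5.76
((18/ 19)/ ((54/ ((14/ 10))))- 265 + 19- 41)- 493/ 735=-1338993/ 4655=-287.65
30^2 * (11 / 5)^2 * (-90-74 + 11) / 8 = -166617 / 2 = -83308.50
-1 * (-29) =29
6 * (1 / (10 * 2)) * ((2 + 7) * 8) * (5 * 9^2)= 8748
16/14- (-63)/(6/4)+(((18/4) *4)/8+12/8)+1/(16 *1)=5259/112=46.96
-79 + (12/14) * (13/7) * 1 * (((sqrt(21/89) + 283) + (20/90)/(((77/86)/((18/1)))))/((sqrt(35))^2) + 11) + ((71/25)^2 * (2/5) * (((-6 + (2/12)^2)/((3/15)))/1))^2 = 78 * sqrt(1869)/152635 + 1234479056028959/133705687500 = 9232.83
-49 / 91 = -7 / 13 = -0.54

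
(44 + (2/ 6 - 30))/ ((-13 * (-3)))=43/ 117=0.37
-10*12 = -120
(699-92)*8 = 4856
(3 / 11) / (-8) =-0.03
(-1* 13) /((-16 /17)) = 13.81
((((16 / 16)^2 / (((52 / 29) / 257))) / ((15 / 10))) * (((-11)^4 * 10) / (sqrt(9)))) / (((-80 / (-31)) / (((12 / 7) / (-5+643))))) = 10604077 / 2184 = 4855.35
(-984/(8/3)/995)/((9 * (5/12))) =-492/4975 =-0.10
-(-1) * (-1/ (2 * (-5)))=1/ 10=0.10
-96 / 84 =-8 / 7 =-1.14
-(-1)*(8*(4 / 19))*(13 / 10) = 208 / 95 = 2.19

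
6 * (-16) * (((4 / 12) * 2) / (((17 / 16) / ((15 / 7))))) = -15360 / 119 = -129.08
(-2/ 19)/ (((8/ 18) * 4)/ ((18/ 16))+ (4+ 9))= -162/ 22439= -0.01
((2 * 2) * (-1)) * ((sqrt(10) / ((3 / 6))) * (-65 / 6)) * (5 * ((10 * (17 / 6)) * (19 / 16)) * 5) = 2624375 * sqrt(10) / 36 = 230527.85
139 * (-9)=-1251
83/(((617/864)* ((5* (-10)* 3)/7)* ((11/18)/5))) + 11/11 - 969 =-34355032/33935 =-1012.38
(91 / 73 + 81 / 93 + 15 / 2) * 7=67.32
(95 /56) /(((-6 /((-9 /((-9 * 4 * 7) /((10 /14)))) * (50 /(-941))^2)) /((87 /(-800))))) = 344375 /155504631296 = 0.00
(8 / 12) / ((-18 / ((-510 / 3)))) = 170 / 27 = 6.30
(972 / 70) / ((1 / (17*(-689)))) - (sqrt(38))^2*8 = -162947.37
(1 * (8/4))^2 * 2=8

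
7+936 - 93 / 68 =64031 / 68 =941.63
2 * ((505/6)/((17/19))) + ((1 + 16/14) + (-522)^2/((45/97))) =1048767254/1785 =587544.68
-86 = -86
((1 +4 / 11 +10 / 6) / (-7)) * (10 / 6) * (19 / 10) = -950 / 693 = -1.37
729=729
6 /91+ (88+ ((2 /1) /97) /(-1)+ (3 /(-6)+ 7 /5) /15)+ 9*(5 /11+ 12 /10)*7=933790001 /4854850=192.34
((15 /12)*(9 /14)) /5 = 9 /56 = 0.16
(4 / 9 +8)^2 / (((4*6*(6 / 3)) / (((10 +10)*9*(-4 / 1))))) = -28880 / 27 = -1069.63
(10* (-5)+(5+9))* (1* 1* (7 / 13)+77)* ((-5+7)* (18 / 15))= -435456 / 65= -6699.32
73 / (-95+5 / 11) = -803 / 1040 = -0.77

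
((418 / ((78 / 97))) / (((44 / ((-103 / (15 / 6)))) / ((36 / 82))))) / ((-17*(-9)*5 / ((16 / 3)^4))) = -12440633344 / 55045575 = -226.01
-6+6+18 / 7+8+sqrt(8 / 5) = 11.84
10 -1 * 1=9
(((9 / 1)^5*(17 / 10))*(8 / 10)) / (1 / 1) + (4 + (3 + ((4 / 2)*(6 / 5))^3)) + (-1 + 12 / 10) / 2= 20081891 / 250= 80327.56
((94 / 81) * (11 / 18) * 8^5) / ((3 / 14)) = 237174784 / 2187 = 108447.55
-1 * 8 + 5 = -3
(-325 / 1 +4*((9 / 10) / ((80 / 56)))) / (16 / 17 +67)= -137054 / 28875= -4.75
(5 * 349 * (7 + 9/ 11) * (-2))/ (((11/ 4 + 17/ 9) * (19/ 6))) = -64830240/ 34903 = -1857.44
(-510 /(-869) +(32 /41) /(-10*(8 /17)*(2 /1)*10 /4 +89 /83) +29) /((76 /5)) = 166818228245 /85802185348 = 1.94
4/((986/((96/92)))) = 48/11339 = 0.00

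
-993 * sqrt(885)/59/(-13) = 993 * sqrt(885)/767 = 38.51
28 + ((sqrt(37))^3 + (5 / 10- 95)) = 158.56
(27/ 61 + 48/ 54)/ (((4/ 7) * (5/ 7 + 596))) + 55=55.00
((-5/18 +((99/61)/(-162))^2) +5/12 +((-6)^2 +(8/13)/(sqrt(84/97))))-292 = -154233529/602802 +4*sqrt(2037)/273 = -255.20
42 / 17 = 2.47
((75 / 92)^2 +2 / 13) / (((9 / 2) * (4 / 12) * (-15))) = -90053 / 2475720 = -0.04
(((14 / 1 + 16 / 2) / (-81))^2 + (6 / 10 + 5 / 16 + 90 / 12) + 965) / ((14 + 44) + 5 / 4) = 510963473 / 31099140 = 16.43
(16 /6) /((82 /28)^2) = 1568 /5043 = 0.31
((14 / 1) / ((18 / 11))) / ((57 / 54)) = 154 / 19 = 8.11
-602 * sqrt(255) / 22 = -301 * sqrt(255) / 11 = -436.96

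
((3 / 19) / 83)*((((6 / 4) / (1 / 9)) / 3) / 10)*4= 27 / 7885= 0.00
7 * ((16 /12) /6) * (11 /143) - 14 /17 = -1400 /1989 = -0.70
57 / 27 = 19 / 9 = 2.11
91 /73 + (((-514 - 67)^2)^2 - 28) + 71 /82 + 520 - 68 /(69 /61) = 47064162453604819 /413034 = 113947429155.00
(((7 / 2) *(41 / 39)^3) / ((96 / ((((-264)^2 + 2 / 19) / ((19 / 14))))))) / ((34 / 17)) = 2236041013577 / 2055759264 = 1087.70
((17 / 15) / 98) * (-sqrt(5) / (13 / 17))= -289 * sqrt(5) / 19110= -0.03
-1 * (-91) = 91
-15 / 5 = -3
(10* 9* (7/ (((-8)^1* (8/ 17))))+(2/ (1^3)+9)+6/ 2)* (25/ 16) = -122675/ 512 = -239.60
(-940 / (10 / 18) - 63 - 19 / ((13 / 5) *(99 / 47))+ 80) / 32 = -1080095 / 20592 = -52.45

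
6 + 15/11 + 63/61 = 5634/671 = 8.40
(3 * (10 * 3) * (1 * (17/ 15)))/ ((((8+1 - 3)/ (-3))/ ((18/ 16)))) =-459/ 8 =-57.38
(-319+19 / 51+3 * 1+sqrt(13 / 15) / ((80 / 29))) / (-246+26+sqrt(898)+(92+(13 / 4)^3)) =-139084 * sqrt(195) / 483927255 - 7424 * sqrt(175110) / 2419636275+65933312 * sqrt(898) / 1645352667+6176096960 / 1645352667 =4.95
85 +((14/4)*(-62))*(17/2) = -3519/2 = -1759.50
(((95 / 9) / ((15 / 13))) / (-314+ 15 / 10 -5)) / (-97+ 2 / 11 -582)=286 / 6737985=0.00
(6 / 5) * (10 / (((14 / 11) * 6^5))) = 0.00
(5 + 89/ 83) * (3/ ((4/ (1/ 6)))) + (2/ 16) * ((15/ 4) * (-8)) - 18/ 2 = -3981/ 332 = -11.99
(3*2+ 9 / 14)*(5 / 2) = 465 / 28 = 16.61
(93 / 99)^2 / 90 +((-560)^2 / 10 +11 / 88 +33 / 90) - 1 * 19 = 12287122237 / 392040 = 31341.50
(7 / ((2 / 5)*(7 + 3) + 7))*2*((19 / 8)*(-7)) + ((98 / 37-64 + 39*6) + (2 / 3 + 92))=1192459 / 4884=244.16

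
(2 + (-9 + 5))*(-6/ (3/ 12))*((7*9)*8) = 24192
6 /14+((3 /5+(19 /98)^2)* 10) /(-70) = 113443 /336140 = 0.34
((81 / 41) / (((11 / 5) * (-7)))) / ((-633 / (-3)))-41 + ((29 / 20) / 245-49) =-41963524831 / 466288900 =-89.99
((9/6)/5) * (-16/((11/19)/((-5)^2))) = -2280/11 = -207.27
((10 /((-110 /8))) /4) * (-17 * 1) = 34 /11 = 3.09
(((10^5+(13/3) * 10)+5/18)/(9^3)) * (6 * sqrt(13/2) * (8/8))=1800785 * sqrt(26)/4374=2099.28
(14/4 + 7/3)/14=5/12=0.42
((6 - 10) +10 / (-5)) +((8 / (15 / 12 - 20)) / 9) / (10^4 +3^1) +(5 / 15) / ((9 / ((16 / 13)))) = -522657166 / 87776325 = -5.95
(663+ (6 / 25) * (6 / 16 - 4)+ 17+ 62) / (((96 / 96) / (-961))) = -71222593 / 100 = -712225.93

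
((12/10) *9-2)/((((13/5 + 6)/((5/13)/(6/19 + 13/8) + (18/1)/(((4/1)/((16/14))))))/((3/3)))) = 1261744/230867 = 5.47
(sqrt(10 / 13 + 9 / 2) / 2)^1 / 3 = sqrt(3562) / 156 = 0.38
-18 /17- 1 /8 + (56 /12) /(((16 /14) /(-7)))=-12145 /408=-29.77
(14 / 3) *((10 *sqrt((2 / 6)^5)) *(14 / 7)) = 280 *sqrt(3) / 81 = 5.99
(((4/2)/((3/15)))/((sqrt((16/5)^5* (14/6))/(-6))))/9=-125* sqrt(105)/5376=-0.24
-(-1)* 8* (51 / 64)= 51 / 8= 6.38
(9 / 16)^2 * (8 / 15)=27 / 160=0.17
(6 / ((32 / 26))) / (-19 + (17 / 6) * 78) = 39 / 1616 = 0.02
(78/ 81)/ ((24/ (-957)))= -4147/ 108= -38.40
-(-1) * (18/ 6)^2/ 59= 9/ 59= 0.15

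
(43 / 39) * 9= 129 / 13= 9.92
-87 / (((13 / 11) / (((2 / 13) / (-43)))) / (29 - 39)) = -19140 / 7267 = -2.63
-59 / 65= -0.91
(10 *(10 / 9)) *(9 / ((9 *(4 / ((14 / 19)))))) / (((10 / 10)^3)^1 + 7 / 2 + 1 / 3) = 700 / 1653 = 0.42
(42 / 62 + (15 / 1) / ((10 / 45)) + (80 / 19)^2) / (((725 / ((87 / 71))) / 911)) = 5254867551 / 39728050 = 132.27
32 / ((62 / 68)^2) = 36992 / 961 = 38.49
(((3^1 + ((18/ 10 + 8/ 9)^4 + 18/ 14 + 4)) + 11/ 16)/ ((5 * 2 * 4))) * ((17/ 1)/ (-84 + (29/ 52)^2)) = -80815544395781/ 259826261625000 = -0.31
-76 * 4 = -304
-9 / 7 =-1.29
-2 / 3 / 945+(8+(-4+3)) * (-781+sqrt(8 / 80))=-15498947 / 2835+7 * sqrt(10) / 10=-5464.79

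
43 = 43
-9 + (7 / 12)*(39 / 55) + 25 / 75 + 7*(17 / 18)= -3251 / 1980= -1.64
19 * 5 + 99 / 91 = 8744 / 91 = 96.09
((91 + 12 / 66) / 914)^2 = 1006009 / 101082916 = 0.01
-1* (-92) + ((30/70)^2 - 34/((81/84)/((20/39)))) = 3823441/51597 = 74.10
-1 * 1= -1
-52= -52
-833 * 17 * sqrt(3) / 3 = -14161 * sqrt(3) / 3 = -8175.86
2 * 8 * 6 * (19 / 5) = 1824 / 5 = 364.80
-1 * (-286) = 286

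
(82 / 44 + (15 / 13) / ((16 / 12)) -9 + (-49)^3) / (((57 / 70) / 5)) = -722444.65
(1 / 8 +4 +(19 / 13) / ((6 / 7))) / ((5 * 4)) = 1819 / 6240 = 0.29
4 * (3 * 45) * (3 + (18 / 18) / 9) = 1680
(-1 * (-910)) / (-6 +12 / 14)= -3185 / 18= -176.94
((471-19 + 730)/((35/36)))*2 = 85104/35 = 2431.54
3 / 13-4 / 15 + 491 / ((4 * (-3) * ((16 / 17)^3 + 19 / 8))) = -62895919 / 4918485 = -12.79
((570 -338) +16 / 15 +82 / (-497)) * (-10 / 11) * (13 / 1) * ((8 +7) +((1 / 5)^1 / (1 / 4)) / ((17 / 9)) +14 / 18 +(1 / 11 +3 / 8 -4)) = -9624073091581 / 276028830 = -34866.19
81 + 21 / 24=655 / 8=81.88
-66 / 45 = -22 / 15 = -1.47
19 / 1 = 19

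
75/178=0.42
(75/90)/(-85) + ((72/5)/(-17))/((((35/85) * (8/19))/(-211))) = 3680227/3570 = 1030.88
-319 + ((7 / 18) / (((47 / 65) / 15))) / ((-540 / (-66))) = -1614239 / 5076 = -318.01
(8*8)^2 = 4096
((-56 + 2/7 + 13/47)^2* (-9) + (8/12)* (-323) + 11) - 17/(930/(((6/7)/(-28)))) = -5609885127341/201328260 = -27864.37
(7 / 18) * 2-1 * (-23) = 214 / 9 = 23.78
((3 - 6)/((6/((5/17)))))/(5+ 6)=-5/374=-0.01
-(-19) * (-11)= -209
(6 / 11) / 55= 6 / 605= 0.01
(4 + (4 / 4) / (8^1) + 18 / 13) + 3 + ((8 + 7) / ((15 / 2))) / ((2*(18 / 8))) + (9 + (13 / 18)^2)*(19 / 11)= 2353709 / 92664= 25.40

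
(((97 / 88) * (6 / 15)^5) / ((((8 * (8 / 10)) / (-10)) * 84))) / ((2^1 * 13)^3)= -97 / 8120112000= -0.00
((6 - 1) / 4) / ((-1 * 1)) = -5 / 4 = -1.25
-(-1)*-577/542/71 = -0.01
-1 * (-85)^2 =-7225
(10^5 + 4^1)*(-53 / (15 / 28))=-148405936 / 15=-9893729.07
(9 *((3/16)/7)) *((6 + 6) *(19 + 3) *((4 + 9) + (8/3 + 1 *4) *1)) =17523/14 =1251.64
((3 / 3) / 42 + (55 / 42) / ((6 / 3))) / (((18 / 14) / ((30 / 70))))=19 / 84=0.23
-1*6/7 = -6/7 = -0.86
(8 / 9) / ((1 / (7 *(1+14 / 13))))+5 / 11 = 1913 / 143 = 13.38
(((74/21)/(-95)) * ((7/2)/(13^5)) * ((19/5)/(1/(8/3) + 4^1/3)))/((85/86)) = -25456/32348902625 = -0.00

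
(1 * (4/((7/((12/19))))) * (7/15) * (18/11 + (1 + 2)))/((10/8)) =3264/5225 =0.62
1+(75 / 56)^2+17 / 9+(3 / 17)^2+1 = 5.71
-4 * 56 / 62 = -112 / 31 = -3.61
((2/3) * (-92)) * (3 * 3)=-552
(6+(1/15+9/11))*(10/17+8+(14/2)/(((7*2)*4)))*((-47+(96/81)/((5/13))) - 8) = -78626962/25245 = -3114.56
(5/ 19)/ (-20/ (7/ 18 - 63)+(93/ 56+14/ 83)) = 3741640/ 30552437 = 0.12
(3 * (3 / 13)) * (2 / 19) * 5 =90 / 247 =0.36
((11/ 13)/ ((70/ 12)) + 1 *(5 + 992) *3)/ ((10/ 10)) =1360971/ 455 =2991.15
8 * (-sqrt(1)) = -8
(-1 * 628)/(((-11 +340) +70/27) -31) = -4239/2029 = -2.09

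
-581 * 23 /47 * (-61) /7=2477.64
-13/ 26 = -1/ 2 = -0.50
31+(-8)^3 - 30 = -511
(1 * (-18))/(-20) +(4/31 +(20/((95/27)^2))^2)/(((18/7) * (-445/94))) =546079710887/809000187750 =0.68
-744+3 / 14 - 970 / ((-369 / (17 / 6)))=-11411761 / 15498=-736.34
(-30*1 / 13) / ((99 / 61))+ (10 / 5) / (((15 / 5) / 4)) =178 / 143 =1.24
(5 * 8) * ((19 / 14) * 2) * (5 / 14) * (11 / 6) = 10450 / 147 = 71.09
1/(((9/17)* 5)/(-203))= -3451/45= -76.69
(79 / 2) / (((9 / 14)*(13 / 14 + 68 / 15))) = 38710 / 3441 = 11.25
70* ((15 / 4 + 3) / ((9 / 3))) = 315 / 2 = 157.50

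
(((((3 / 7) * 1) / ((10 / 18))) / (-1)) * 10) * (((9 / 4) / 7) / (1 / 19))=-4617 / 98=-47.11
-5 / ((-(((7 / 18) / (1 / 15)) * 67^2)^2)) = 36 / 4937024645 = 0.00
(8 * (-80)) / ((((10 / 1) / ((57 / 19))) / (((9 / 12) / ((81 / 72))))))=-128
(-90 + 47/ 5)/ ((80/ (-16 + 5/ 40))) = 51181/ 3200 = 15.99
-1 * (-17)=17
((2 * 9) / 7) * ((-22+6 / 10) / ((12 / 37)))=-11877 / 70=-169.67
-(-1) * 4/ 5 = 0.80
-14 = -14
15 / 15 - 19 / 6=-13 / 6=-2.17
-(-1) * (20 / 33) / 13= 20 / 429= 0.05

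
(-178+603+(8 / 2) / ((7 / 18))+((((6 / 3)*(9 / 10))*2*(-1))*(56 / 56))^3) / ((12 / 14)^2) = 2380357 / 4500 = 528.97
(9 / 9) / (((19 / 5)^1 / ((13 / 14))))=65 / 266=0.24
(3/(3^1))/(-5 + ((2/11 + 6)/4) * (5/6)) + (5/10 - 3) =-1357/490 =-2.77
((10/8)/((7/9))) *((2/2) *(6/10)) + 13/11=661/308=2.15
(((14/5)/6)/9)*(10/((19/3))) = 14/171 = 0.08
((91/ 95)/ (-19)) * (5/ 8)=-91/ 2888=-0.03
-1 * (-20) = 20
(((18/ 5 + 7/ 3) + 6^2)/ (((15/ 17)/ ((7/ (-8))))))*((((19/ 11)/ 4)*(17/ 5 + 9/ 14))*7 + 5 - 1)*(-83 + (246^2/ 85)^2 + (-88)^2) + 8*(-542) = -763543307116647/ 2200000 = -347065139.60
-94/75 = -1.25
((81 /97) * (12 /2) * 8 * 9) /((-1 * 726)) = -5832 /11737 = -0.50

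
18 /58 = 9 /29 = 0.31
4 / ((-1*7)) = -4 / 7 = -0.57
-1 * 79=-79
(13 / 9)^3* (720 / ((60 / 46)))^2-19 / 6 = 148762751 / 162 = 918288.59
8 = 8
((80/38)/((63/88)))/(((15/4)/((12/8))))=1408/1197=1.18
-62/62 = -1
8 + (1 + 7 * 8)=65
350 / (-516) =-0.68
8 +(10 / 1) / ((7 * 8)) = 229 / 28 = 8.18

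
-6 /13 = -0.46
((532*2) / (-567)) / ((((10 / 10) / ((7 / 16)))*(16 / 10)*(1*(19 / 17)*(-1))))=595 / 1296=0.46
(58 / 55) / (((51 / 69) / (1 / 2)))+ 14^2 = 183927 / 935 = 196.71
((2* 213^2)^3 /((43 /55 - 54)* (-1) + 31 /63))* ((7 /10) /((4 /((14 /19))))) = 3171078077665834413 /1768007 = 1793589096460.50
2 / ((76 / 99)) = 99 / 38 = 2.61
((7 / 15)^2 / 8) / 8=49 / 14400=0.00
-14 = -14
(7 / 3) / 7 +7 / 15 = 4 / 5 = 0.80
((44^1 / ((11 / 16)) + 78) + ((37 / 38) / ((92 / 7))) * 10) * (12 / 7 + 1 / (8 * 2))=49652689 / 195776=253.62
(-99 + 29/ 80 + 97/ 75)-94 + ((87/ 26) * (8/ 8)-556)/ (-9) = -6081107/ 46800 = -129.94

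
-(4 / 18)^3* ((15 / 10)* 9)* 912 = -1216 / 9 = -135.11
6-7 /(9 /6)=4 /3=1.33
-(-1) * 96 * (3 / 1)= 288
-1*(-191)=191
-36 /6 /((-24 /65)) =65 /4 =16.25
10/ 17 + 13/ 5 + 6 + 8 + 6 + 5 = 28.19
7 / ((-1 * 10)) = -7 / 10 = -0.70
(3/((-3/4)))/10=-0.40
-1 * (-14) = 14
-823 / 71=-11.59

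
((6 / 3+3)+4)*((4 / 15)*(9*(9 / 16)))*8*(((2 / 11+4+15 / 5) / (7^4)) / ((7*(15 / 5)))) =12798 / 924385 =0.01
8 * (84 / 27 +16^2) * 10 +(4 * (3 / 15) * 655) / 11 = 2056876 / 99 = 20776.53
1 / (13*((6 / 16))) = 8 / 39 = 0.21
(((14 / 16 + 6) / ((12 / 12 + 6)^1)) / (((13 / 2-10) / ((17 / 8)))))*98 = -935 / 16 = -58.44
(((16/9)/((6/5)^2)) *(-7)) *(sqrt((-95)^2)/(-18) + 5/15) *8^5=1020723200/729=1400169.00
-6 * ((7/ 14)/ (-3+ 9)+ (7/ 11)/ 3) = -39/ 22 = -1.77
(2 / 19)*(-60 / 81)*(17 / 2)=-340 / 513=-0.66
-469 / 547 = -0.86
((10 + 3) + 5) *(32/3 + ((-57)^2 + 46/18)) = 58720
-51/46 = -1.11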